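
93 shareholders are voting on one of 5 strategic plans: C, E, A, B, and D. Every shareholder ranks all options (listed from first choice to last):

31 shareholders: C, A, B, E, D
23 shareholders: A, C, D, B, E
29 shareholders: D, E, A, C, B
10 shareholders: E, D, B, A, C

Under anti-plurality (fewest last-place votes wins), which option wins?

Last-place votes: C 10, E 23, A 0, B 29, D 31.
A is ranked last by the fewest voters, so A wins.

A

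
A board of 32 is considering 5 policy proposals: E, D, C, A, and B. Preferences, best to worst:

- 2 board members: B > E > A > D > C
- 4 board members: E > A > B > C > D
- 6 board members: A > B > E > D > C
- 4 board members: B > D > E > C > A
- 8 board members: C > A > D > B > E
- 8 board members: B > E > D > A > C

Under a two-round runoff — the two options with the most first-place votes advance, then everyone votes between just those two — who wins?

B

Round 1 first-place votes: E 4, D 0, C 8, A 6, B 14.
B and C advance.
Runoff: B is preferred to C by 24 voters; C by 8.
B wins the runoff.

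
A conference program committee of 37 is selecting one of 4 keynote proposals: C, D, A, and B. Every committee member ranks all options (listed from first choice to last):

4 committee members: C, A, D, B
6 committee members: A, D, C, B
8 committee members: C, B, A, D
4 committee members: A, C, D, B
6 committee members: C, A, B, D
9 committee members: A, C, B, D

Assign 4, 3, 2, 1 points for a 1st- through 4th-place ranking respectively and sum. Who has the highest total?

C: 4·4 + 6·2 + 8·4 + 4·3 + 6·4 + 9·3 = 123
D: 4·2 + 6·3 + 8·1 + 4·2 + 6·1 + 9·1 = 57
A: 4·3 + 6·4 + 8·2 + 4·4 + 6·3 + 9·4 = 122
B: 4·1 + 6·1 + 8·3 + 4·1 + 6·2 + 9·2 = 68
C has the highest Borda score (123).

C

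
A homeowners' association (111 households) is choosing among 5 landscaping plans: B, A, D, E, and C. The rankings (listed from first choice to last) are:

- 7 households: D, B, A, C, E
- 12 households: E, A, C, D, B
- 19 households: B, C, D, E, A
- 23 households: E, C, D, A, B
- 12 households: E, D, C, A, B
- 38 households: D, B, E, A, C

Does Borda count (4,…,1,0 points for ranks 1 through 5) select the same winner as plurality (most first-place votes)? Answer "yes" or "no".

Borda — scores: B 211, A 123, D 312, E 283, C 181. Winner: D.
Plurality — first-place votes: B 19, A 0, D 45, E 47, C 0. Winner: E.
The two methods disagree.

no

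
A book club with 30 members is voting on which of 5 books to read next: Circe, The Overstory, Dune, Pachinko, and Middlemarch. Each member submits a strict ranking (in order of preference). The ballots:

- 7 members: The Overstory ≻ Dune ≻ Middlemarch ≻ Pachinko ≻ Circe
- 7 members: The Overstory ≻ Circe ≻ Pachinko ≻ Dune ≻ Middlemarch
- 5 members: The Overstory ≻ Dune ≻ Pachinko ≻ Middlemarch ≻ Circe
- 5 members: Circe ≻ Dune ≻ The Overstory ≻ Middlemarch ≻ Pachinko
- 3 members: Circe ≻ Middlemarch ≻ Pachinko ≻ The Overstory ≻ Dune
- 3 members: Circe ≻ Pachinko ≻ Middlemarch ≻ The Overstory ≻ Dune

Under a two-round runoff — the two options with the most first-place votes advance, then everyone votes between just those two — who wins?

The Overstory

Round 1 first-place votes: Circe 11, The Overstory 19, Dune 0, Pachinko 0, Middlemarch 0.
The Overstory and Circe advance.
Runoff: The Overstory is preferred to Circe by 19 voters; Circe by 11.
The Overstory wins the runoff.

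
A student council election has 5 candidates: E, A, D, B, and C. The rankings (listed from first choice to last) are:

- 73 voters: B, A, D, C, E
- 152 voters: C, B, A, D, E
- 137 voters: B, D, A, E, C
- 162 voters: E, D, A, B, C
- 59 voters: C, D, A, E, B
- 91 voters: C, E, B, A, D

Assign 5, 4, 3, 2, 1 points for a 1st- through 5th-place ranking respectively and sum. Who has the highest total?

B

E: 73·1 + 152·1 + 137·2 + 162·5 + 59·2 + 91·4 = 1791
A: 73·4 + 152·3 + 137·3 + 162·3 + 59·3 + 91·2 = 2004
D: 73·3 + 152·2 + 137·4 + 162·4 + 59·4 + 91·1 = 2046
B: 73·5 + 152·4 + 137·5 + 162·2 + 59·1 + 91·3 = 2314
C: 73·2 + 152·5 + 137·1 + 162·1 + 59·5 + 91·5 = 1955
B has the highest Borda score (2314).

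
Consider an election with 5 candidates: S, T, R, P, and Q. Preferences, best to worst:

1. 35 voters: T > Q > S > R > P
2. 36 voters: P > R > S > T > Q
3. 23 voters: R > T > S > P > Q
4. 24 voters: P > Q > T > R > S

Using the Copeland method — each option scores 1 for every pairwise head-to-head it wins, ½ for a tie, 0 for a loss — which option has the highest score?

S: ties Q; loses to T, R, and P → score 0.5.
T: beats S and Q; ties R; loses to P → score 2.5.
R: beats S; ties T and Q; loses to P → score 2.
P: beats S, T, R, and Q → score 4.
Q: ties S and R; loses to T and P → score 1.
P has the best pairwise record.

P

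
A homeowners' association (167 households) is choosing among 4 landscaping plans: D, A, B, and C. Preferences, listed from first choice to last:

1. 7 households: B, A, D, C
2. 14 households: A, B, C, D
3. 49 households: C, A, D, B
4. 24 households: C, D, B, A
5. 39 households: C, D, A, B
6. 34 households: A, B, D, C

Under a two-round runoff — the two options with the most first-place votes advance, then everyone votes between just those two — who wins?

Round 1 first-place votes: D 0, A 48, B 7, C 112.
C and A advance.
Runoff: C is preferred to A by 112 voters; A by 55.
C wins the runoff.

C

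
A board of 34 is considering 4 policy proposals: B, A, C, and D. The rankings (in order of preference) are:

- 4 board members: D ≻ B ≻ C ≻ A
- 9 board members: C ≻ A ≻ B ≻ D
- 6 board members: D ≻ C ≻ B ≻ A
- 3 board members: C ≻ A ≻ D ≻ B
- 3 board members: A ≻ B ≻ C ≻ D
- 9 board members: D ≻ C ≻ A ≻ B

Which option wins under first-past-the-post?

First-place votes: B 0, A 3, C 12, D 19.
D has the most first-place votes.

D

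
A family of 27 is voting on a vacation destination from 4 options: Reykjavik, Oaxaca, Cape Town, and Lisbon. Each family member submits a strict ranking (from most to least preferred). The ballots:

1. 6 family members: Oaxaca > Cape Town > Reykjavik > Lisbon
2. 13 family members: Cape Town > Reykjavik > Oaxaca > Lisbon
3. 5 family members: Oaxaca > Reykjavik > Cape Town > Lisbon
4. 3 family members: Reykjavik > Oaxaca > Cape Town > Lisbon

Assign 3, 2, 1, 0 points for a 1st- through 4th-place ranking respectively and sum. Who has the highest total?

Reykjavik: 6·1 + 13·2 + 5·2 + 3·3 = 51
Oaxaca: 6·3 + 13·1 + 5·3 + 3·2 = 52
Cape Town: 6·2 + 13·3 + 5·1 + 3·1 = 59
Lisbon: 6·0 + 13·0 + 5·0 + 3·0 = 0
Cape Town has the highest Borda score (59).

Cape Town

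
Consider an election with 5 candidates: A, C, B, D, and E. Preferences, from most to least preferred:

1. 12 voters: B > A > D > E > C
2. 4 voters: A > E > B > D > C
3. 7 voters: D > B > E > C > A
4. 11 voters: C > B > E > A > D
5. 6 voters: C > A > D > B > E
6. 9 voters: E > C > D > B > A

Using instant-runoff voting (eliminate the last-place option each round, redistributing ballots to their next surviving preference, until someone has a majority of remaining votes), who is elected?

C

Round 1: A 4, C 17, B 12, D 7, E 9. Eliminate A.
Round 2: C 17, B 12, D 7, E 13. Eliminate D.
Round 3: C 17, B 19, E 13. Eliminate E.
Round 4: C 26, B 23. C has a majority.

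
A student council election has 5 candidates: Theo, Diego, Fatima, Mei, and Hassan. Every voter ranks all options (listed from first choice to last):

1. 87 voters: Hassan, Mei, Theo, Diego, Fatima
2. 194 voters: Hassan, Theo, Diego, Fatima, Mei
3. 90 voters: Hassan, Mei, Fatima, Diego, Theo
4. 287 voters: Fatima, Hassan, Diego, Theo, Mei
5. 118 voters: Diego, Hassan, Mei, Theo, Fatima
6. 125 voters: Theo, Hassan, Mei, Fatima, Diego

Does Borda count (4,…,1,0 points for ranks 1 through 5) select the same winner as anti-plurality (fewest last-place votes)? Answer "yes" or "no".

Borda — scores: Theo 1661, Diego 1611, Fatima 1647, Mei 1017, Hassan 3074. Winner: Hassan.
Anti-plurality — last-place votes: Theo 90, Diego 125, Fatima 205, Mei 481, Hassan 0. Winner: Hassan.
The two methods agree.

yes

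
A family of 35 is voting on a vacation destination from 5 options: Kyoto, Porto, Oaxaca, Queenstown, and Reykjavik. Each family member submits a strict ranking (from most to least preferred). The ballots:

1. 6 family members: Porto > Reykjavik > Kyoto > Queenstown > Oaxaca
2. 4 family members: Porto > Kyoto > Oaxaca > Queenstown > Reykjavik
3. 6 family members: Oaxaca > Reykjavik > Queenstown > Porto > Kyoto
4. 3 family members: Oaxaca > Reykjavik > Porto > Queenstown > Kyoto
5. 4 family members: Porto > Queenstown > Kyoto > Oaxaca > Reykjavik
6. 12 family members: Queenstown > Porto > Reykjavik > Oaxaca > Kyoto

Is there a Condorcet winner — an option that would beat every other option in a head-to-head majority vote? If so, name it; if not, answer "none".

Queenstown vs Kyoto: 25–10 for Queenstown.
Queenstown vs Porto: 18–17 for Queenstown.
Queenstown vs Oaxaca: 22–13 for Queenstown.
Queenstown vs Reykjavik: 20–15 for Queenstown.
Queenstown beats every other option head-to-head.

Queenstown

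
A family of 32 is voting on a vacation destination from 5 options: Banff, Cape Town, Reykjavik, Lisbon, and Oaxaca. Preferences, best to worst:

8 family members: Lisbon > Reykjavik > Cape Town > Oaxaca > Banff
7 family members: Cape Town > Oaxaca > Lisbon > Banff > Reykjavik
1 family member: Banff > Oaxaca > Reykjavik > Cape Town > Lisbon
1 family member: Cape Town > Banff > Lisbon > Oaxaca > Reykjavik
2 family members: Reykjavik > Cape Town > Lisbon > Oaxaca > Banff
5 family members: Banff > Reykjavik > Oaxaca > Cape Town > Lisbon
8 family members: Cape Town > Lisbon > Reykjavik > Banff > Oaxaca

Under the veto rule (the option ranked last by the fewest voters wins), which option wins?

Cape Town

Last-place votes: Banff 10, Cape Town 0, Reykjavik 8, Lisbon 6, Oaxaca 8.
Cape Town is ranked last by the fewest voters, so Cape Town wins.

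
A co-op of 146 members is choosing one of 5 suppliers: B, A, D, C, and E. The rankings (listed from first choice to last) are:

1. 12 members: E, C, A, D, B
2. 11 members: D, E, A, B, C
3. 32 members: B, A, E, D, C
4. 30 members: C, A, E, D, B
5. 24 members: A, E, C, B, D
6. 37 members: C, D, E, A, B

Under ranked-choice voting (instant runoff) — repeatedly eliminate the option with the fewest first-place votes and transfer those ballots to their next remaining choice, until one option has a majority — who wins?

C

Round 1: B 32, A 24, D 11, C 67, E 12. Eliminate D.
Round 2: B 32, A 24, C 67, E 23. Eliminate E.
Round 3: B 32, A 35, C 79. C has a majority.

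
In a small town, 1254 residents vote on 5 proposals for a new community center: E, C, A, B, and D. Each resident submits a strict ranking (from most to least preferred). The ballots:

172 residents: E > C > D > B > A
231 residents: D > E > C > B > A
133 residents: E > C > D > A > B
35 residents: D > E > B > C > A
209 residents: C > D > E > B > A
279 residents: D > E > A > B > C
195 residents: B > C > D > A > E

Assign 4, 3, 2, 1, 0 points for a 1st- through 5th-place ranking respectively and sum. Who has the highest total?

E: 172·4 + 231·3 + 133·4 + 35·3 + 209·2 + 279·3 + 195·0 = 3273
C: 172·3 + 231·2 + 133·3 + 35·1 + 209·4 + 279·0 + 195·3 = 2833
A: 172·0 + 231·0 + 133·1 + 35·0 + 209·0 + 279·2 + 195·1 = 886
B: 172·1 + 231·1 + 133·0 + 35·2 + 209·1 + 279·1 + 195·4 = 1741
D: 172·2 + 231·4 + 133·2 + 35·4 + 209·3 + 279·4 + 195·2 = 3807
D has the highest Borda score (3807).

D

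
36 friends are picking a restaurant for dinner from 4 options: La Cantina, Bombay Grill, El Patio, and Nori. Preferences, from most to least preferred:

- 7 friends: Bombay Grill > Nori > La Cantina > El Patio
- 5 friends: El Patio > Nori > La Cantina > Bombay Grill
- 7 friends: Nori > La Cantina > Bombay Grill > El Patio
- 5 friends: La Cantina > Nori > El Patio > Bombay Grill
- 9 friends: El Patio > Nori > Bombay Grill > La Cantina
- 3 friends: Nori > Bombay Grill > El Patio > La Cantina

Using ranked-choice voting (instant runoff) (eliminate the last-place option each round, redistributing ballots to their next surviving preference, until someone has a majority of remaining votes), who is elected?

Nori

Round 1: La Cantina 5, Bombay Grill 7, El Patio 14, Nori 10. Eliminate La Cantina.
Round 2: Bombay Grill 7, El Patio 14, Nori 15. Eliminate Bombay Grill.
Round 3: El Patio 14, Nori 22. Nori has a majority.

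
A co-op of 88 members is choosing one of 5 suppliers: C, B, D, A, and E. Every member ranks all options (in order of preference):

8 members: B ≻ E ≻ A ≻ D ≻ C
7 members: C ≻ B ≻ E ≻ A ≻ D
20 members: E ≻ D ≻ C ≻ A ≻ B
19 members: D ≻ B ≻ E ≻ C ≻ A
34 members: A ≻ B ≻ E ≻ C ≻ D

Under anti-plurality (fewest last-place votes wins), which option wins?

E

Last-place votes: C 8, B 20, D 41, A 19, E 0.
E is ranked last by the fewest voters, so E wins.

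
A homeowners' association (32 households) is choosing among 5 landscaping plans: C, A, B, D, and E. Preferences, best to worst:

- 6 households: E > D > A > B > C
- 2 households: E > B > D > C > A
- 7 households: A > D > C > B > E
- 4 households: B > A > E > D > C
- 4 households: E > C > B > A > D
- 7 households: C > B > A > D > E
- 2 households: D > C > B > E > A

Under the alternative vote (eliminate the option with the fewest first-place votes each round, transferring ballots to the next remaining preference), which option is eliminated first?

D

Round 1: C 7, A 7, B 4, D 2, E 12. Eliminate D.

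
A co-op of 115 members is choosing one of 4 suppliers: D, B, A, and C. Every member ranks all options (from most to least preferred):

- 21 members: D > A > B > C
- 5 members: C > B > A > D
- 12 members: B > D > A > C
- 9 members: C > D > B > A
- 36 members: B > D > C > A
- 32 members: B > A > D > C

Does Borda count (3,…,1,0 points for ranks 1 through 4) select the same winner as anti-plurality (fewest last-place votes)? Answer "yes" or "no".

yes

Borda — scores: D 209, B 280, A 123, C 78. Winner: B.
Anti-plurality — last-place votes: D 5, B 0, A 45, C 65. Winner: B.
The two methods agree.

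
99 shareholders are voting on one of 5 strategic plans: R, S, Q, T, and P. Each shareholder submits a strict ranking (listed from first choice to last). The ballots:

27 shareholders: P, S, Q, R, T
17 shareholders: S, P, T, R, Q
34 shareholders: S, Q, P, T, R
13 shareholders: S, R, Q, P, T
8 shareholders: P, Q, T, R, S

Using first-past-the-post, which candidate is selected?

S

First-place votes: R 0, S 64, Q 0, T 0, P 35.
S has the most first-place votes.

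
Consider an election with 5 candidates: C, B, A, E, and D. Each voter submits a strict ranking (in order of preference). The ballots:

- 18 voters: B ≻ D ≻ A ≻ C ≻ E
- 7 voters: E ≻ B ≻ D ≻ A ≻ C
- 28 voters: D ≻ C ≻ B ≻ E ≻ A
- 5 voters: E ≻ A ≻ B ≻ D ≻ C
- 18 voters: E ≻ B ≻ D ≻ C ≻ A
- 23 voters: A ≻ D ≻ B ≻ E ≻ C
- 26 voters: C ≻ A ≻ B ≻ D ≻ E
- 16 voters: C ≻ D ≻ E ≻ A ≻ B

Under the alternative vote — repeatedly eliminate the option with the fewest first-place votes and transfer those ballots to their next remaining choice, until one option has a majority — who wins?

Round 1: C 42, B 18, A 23, E 30, D 28. Eliminate B.
Round 2: C 42, A 23, E 30, D 46. Eliminate A.
Round 3: C 42, E 30, D 69. Eliminate E.
Round 4: C 42, D 99. D has a majority.

D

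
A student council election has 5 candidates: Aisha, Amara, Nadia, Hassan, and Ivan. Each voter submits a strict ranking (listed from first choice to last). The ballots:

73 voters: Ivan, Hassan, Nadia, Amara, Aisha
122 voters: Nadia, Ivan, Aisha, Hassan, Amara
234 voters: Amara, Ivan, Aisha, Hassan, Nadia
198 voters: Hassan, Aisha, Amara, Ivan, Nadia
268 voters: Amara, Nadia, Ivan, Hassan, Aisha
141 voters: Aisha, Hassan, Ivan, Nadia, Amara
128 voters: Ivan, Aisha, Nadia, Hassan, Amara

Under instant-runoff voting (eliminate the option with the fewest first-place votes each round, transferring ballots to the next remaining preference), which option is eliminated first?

Nadia

Round 1: Aisha 141, Amara 502, Nadia 122, Hassan 198, Ivan 201. Eliminate Nadia.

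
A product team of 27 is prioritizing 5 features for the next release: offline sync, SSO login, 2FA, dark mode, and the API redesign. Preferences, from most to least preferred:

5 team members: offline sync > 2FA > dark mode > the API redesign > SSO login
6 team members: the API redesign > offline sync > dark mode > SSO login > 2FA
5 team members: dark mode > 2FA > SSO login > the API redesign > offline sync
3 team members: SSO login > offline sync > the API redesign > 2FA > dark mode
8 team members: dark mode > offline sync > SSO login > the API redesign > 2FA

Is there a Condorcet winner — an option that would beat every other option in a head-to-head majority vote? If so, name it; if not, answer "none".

offline sync

offline sync vs SSO login: 19–8 for offline sync.
offline sync vs 2FA: 22–5 for offline sync.
offline sync vs dark mode: 14–13 for offline sync.
offline sync vs the API redesign: 16–11 for offline sync.
offline sync beats every other option head-to-head.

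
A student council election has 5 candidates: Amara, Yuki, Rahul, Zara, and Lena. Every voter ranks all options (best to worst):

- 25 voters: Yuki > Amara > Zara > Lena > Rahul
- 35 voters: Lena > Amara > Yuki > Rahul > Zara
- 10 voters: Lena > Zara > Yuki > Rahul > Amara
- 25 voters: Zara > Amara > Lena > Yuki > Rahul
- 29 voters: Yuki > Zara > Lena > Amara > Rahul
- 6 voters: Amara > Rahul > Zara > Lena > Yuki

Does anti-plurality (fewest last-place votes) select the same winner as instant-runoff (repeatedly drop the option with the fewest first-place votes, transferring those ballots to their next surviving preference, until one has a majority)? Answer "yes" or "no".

Anti-plurality — last-place votes: Amara 10, Yuki 6, Rahul 79, Zara 35, Lena 0. Winner: Lena.
Instant-runoff — R1 Amara 6, Yuki 54, Rahul 0, Zara 25, Lena 45 (Rahul out); R2 Amara 6, Yuki 54, Zara 25, Lena 45 (Amara out); R3 Yuki 54, Zara 31, Lena 45 (Zara out); R4 Yuki 54, Lena 76 (Lena winner). Winner: Lena.
The two methods agree.

yes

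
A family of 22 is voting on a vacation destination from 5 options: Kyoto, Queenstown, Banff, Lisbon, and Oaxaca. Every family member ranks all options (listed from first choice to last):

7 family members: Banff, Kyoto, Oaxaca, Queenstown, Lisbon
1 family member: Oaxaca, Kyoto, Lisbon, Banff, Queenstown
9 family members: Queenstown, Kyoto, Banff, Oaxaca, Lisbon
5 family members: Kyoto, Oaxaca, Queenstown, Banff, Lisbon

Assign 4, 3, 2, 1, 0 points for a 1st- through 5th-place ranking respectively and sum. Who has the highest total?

Kyoto: 7·3 + 1·3 + 9·3 + 5·4 = 71
Queenstown: 7·1 + 1·0 + 9·4 + 5·2 = 53
Banff: 7·4 + 1·1 + 9·2 + 5·1 = 52
Lisbon: 7·0 + 1·2 + 9·0 + 5·0 = 2
Oaxaca: 7·2 + 1·4 + 9·1 + 5·3 = 42
Kyoto has the highest Borda score (71).

Kyoto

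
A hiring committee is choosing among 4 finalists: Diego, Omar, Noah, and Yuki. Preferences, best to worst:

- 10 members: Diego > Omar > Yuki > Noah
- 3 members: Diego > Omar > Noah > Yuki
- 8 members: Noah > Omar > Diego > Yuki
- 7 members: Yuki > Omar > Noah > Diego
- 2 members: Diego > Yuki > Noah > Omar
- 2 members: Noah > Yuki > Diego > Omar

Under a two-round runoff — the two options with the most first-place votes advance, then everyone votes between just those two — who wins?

Round 1 first-place votes: Diego 15, Omar 0, Noah 10, Yuki 7.
Diego and Noah advance.
Runoff: Diego is preferred to Noah by 15 voters; Noah by 17.
Noah wins the runoff.

Noah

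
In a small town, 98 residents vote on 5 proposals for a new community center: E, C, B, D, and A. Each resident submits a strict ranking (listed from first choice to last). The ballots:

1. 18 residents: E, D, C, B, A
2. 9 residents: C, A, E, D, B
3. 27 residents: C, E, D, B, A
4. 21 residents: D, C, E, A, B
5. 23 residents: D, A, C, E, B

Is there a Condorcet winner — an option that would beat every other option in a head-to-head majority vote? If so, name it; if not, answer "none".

Checking pairwise contests:
C beats E 80–18.
D beats C 62–36.
E beats B 98–0.
E beats D 54–44.
E beats A 66–32.
Every option loses at least one head-to-head, so there is no Condorcet winner.

none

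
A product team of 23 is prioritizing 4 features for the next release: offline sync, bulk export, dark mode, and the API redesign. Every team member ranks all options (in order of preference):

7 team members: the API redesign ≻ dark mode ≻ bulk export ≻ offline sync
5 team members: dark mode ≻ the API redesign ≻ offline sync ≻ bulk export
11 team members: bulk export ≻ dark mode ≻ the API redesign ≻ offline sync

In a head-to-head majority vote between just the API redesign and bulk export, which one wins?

Voters preferring the API redesign to bulk export: 12; preferring bulk export to the API redesign: 11.
the API redesign wins the head-to-head.

the API redesign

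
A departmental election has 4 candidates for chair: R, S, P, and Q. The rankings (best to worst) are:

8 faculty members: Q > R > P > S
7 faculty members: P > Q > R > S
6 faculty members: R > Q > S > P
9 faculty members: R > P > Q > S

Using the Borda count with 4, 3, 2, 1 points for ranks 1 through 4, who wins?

R

R: 8·3 + 7·2 + 6·4 + 9·4 = 98
S: 8·1 + 7·1 + 6·2 + 9·1 = 36
P: 8·2 + 7·4 + 6·1 + 9·3 = 77
Q: 8·4 + 7·3 + 6·3 + 9·2 = 89
R has the highest Borda score (98).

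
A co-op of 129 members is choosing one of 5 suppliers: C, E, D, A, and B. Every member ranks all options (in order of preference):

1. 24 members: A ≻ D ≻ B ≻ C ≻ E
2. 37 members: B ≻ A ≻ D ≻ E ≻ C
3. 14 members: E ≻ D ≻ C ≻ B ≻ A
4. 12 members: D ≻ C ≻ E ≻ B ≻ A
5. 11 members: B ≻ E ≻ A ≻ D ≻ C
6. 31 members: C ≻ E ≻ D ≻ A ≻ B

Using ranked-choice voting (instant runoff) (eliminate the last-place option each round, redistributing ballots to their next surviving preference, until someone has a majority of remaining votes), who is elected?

B

Round 1: C 31, E 14, D 12, A 24, B 48. Eliminate D.
Round 2: C 43, E 14, A 24, B 48. Eliminate E.
Round 3: C 57, A 24, B 48. Eliminate A.
Round 4: C 57, B 72. B has a majority.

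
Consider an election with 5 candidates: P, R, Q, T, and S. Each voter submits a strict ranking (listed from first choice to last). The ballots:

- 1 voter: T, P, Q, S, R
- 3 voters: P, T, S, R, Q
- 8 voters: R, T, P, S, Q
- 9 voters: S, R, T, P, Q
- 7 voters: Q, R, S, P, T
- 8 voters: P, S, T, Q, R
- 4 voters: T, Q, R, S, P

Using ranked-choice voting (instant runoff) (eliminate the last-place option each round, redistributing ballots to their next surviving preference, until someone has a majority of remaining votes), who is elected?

P

Round 1: P 11, R 8, Q 7, T 5, S 9. Eliminate T.
Round 2: P 12, R 8, Q 11, S 9. Eliminate R.
Round 3: P 20, Q 11, S 9. Eliminate S.
Round 4: P 29, Q 11. P has a majority.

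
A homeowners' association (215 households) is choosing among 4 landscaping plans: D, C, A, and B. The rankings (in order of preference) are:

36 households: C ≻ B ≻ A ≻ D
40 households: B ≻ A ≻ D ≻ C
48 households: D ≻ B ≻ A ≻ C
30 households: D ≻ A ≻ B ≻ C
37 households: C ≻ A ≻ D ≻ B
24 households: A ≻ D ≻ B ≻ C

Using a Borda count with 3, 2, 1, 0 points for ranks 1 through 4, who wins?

D: 36·0 + 40·1 + 48·3 + 30·3 + 37·1 + 24·2 = 359
C: 36·3 + 40·0 + 48·0 + 30·0 + 37·3 + 24·0 = 219
A: 36·1 + 40·2 + 48·1 + 30·2 + 37·2 + 24·3 = 370
B: 36·2 + 40·3 + 48·2 + 30·1 + 37·0 + 24·1 = 342
A has the highest Borda score (370).

A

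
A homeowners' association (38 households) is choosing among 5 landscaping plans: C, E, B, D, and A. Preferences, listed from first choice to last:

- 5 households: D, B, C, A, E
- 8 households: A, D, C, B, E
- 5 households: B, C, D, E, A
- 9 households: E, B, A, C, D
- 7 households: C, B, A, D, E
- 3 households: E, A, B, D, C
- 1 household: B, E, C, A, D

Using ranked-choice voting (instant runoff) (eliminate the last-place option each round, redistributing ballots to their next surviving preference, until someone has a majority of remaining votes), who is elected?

Round 1: C 7, E 12, B 6, D 5, A 8. Eliminate D.
Round 2: C 7, E 12, B 11, A 8. Eliminate C.
Round 3: E 12, B 18, A 8. Eliminate A.
Round 4: E 12, B 26. B has a majority.

B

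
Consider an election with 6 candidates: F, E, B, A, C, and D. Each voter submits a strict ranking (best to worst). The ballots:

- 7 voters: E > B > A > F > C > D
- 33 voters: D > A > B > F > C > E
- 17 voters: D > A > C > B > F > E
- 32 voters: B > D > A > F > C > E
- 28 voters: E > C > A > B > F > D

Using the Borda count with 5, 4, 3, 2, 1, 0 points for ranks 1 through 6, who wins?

A

F: 7·2 + 33·2 + 17·1 + 32·2 + 28·1 = 189
E: 7·5 + 33·0 + 17·0 + 32·0 + 28·5 = 175
B: 7·4 + 33·3 + 17·2 + 32·5 + 28·2 = 377
A: 7·3 + 33·4 + 17·4 + 32·3 + 28·3 = 401
C: 7·1 + 33·1 + 17·3 + 32·1 + 28·4 = 235
D: 7·0 + 33·5 + 17·5 + 32·4 + 28·0 = 378
A has the highest Borda score (401).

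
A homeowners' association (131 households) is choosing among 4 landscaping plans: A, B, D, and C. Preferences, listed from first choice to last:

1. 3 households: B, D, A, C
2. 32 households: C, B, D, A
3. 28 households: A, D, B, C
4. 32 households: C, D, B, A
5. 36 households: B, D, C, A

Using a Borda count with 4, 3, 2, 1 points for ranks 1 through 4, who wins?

B

A: 3·2 + 32·1 + 28·4 + 32·1 + 36·1 = 218
B: 3·4 + 32·3 + 28·2 + 32·2 + 36·4 = 372
D: 3·3 + 32·2 + 28·3 + 32·3 + 36·3 = 361
C: 3·1 + 32·4 + 28·1 + 32·4 + 36·2 = 359
B has the highest Borda score (372).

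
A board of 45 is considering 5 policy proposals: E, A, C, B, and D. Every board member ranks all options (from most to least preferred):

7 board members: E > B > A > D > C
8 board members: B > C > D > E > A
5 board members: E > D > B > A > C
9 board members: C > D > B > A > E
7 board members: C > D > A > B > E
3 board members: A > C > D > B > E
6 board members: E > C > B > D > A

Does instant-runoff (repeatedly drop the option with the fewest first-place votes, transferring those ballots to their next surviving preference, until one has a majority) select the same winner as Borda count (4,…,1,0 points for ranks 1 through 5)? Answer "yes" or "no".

Instant-runoff — R1 E 18, A 3, C 16, B 8, D 0 (D out); R2 E 18, A 3, C 16, B 8 (A out); R3 E 18, C 19, B 8 (B out); R4 E 18, C 27 (C winner). Winner: C.
Borda — scores: E 80, A 54, C 115, B 103, D 98. Winner: C.
The two methods agree.

yes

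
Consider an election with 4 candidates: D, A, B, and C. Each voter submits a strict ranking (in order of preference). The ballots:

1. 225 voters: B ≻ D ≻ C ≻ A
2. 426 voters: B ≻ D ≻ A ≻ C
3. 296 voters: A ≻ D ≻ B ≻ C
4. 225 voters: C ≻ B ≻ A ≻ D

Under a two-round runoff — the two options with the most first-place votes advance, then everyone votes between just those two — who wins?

B

Round 1 first-place votes: D 0, A 296, B 651, C 225.
B and A advance.
Runoff: B is preferred to A by 876 voters; A by 296.
B wins the runoff.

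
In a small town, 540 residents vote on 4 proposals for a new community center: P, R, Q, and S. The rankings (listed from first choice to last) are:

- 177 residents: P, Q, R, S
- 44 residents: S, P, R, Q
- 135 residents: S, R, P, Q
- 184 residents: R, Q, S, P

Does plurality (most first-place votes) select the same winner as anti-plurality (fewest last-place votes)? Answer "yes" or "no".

Plurality — first-place votes: P 177, R 184, Q 0, S 179. Winner: R.
Anti-plurality — last-place votes: P 184, R 0, Q 179, S 177. Winner: R.
The two methods agree.

yes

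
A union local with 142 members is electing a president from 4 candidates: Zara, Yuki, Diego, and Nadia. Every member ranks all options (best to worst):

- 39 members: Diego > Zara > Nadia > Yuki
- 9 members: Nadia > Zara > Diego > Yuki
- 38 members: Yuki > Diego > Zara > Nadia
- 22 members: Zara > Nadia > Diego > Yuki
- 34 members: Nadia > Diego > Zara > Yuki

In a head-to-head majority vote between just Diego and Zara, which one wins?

Voters preferring Diego to Zara: 111; preferring Zara to Diego: 31.
Diego wins the head-to-head.

Diego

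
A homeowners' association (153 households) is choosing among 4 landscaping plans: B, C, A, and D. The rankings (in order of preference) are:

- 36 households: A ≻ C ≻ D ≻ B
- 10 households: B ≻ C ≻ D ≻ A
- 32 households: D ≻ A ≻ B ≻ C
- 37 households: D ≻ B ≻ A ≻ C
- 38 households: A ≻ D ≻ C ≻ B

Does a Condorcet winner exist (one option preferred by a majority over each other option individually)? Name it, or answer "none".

D vs B: 143–10 for D.
D vs C: 107–46 for D.
D vs A: 79–74 for D.
D beats every other option head-to-head.

D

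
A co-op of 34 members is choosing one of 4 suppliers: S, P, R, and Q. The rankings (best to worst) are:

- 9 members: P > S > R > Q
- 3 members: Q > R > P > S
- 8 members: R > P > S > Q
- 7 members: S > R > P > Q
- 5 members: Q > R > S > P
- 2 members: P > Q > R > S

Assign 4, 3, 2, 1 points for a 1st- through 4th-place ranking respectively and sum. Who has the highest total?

S: 9·3 + 3·1 + 8·2 + 7·4 + 5·2 + 2·1 = 86
P: 9·4 + 3·2 + 8·3 + 7·2 + 5·1 + 2·4 = 93
R: 9·2 + 3·3 + 8·4 + 7·3 + 5·3 + 2·2 = 99
Q: 9·1 + 3·4 + 8·1 + 7·1 + 5·4 + 2·3 = 62
R has the highest Borda score (99).

R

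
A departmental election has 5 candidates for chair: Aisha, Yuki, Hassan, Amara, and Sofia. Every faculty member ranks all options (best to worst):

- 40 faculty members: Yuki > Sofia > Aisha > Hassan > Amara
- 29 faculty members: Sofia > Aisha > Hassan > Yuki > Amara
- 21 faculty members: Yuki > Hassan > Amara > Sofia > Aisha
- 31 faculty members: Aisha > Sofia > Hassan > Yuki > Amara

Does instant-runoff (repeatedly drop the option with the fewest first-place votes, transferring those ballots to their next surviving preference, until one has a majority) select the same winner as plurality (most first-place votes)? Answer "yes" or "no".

yes

Instant-runoff — R1 Aisha 31, Yuki 61, Hassan 0, Amara 0, Sofia 29 (Yuki winner). Winner: Yuki.
Plurality — first-place votes: Aisha 31, Yuki 61, Hassan 0, Amara 0, Sofia 29. Winner: Yuki.
The two methods agree.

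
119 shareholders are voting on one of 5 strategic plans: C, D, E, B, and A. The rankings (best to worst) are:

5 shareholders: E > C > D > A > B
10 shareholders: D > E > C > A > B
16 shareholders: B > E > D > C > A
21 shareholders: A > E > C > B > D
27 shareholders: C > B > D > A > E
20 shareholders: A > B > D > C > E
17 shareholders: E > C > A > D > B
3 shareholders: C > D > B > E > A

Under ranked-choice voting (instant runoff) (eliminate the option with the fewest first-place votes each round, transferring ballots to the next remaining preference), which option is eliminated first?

D

Round 1: C 30, D 10, E 22, B 16, A 41. Eliminate D.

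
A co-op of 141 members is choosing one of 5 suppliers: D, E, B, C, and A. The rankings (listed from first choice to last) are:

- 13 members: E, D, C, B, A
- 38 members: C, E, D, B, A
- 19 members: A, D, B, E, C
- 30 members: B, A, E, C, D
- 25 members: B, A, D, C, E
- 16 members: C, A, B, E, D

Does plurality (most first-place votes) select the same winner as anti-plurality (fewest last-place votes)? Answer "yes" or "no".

yes

Plurality — first-place votes: D 0, E 13, B 55, C 54, A 19. Winner: B.
Anti-plurality — last-place votes: D 46, E 25, B 0, C 19, A 51. Winner: B.
The two methods agree.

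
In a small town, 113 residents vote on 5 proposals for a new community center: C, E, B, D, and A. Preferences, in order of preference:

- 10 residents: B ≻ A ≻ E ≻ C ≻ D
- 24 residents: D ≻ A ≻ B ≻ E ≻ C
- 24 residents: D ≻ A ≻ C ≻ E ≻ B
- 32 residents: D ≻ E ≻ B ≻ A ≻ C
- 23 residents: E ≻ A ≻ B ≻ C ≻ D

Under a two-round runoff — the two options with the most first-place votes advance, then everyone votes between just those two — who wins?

D

Round 1 first-place votes: C 0, E 23, B 10, D 80, A 0.
D and E advance.
Runoff: D is preferred to E by 80 voters; E by 33.
D wins the runoff.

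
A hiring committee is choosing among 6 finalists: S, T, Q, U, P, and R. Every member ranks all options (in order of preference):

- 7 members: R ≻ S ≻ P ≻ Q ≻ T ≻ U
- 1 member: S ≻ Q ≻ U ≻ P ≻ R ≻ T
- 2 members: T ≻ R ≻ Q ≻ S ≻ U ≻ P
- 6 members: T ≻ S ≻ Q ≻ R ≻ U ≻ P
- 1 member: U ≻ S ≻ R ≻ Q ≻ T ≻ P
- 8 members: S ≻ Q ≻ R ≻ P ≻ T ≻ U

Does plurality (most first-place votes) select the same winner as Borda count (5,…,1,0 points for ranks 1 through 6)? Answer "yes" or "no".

Plurality — first-place votes: S 9, T 8, Q 0, U 1, P 0, R 7. Winner: S.
Borda — scores: S 105, T 56, Q 76, U 16, P 39, R 83. Winner: S.
The two methods agree.

yes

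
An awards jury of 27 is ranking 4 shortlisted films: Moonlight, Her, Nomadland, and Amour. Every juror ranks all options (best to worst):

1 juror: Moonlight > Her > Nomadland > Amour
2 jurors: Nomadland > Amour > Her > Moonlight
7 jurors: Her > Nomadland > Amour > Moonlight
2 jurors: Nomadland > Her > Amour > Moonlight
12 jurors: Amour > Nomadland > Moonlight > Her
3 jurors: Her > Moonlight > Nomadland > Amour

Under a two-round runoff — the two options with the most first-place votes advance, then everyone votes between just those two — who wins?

Amour

Round 1 first-place votes: Moonlight 1, Her 10, Nomadland 4, Amour 12.
Amour and Her advance.
Runoff: Amour is preferred to Her by 14 voters; Her by 13.
Amour wins the runoff.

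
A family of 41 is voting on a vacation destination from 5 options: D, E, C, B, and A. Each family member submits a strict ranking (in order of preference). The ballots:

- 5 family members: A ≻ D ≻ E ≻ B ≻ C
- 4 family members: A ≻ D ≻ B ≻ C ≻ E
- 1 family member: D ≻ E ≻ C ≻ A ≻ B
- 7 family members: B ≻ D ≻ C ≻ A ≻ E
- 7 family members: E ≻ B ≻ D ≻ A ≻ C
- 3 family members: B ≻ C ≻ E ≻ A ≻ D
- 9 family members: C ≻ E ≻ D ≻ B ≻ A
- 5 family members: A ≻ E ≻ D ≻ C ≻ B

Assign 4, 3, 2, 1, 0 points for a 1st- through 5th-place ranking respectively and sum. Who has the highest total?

D: 5·3 + 4·3 + 1·4 + 7·3 + 7·2 + 3·0 + 9·2 + 5·2 = 94
E: 5·2 + 4·0 + 1·3 + 7·0 + 7·4 + 3·2 + 9·3 + 5·3 = 89
C: 5·0 + 4·1 + 1·2 + 7·2 + 7·0 + 3·3 + 9·4 + 5·1 = 70
B: 5·1 + 4·2 + 1·0 + 7·4 + 7·3 + 3·4 + 9·1 + 5·0 = 83
A: 5·4 + 4·4 + 1·1 + 7·1 + 7·1 + 3·1 + 9·0 + 5·4 = 74
D has the highest Borda score (94).

D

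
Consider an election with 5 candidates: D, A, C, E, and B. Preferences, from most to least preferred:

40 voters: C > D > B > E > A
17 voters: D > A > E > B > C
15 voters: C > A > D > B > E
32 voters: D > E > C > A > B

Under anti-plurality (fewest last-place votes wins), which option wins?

Last-place votes: D 0, A 40, C 17, E 15, B 32.
D is ranked last by the fewest voters, so D wins.

D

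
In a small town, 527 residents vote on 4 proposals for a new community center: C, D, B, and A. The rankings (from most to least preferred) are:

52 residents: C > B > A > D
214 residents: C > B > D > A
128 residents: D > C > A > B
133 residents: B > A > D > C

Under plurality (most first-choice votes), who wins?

C

First-place votes: C 266, D 128, B 133, A 0.
C has the most first-place votes.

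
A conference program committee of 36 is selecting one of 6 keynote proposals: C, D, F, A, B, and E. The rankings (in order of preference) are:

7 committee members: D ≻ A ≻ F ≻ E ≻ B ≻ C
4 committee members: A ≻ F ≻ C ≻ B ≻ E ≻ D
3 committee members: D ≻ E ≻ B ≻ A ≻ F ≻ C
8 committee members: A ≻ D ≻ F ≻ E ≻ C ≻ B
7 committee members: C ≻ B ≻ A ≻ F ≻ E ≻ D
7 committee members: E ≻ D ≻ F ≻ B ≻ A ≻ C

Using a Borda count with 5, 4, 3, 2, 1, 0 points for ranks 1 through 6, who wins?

C: 7·0 + 4·3 + 3·0 + 8·1 + 7·5 + 7·0 = 55
D: 7·5 + 4·0 + 3·5 + 8·4 + 7·0 + 7·4 = 110
F: 7·3 + 4·4 + 3·1 + 8·3 + 7·2 + 7·3 = 99
A: 7·4 + 4·5 + 3·2 + 8·5 + 7·3 + 7·1 = 122
B: 7·1 + 4·2 + 3·3 + 8·0 + 7·4 + 7·2 = 66
E: 7·2 + 4·1 + 3·4 + 8·2 + 7·1 + 7·5 = 88
A has the highest Borda score (122).

A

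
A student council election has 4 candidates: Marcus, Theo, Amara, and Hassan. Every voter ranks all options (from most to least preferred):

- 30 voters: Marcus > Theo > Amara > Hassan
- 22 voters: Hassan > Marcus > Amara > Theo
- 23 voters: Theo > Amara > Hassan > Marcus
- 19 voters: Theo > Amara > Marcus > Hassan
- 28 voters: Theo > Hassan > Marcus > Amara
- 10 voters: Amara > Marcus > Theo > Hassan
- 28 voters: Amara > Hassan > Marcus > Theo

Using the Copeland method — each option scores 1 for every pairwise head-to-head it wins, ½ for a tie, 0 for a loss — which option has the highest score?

Marcus: beats Theo; ties Amara; loses to Hassan → score 1.5.
Theo: beats Amara and Hassan; loses to Marcus → score 2.
Amara: beats Hassan; ties Marcus; loses to Theo → score 1.5.
Hassan: beats Marcus; loses to Theo and Amara → score 1.
Theo has the best pairwise record.

Theo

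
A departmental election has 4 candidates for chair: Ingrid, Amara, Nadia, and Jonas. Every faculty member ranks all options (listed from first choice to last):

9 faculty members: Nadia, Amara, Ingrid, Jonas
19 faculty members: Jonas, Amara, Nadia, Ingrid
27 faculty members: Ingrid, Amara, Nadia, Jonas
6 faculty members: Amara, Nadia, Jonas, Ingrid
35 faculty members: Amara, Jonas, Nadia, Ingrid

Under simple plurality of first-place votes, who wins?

Amara

First-place votes: Ingrid 27, Amara 41, Nadia 9, Jonas 19.
Amara has the most first-place votes.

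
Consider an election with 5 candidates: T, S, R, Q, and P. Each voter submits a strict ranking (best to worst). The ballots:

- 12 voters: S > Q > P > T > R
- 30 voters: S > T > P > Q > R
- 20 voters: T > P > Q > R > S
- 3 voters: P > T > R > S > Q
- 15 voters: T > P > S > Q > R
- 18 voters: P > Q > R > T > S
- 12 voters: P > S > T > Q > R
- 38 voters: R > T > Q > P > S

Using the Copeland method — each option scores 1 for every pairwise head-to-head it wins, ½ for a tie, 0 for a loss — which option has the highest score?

T

T: beats S, R, Q, and P → score 4.
S: loses to T, R, Q, and P → score 0.
R: beats S; loses to T, Q, and P → score 1.
Q: beats S and R; loses to T and P → score 2.
P: beats S, R, and Q; loses to T → score 3.
T has the best pairwise record.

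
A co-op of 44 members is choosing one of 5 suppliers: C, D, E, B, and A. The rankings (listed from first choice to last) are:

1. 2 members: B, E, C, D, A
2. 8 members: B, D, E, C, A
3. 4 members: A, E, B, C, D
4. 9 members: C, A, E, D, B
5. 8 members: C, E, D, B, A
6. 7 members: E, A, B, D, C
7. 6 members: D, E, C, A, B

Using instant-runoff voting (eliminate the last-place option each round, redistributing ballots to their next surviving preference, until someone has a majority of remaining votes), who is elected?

E

Round 1: C 17, D 6, E 7, B 10, A 4. Eliminate A.
Round 2: C 17, D 6, E 11, B 10. Eliminate D.
Round 3: C 17, E 17, B 10. Eliminate B.
Round 4: C 17, E 27. E has a majority.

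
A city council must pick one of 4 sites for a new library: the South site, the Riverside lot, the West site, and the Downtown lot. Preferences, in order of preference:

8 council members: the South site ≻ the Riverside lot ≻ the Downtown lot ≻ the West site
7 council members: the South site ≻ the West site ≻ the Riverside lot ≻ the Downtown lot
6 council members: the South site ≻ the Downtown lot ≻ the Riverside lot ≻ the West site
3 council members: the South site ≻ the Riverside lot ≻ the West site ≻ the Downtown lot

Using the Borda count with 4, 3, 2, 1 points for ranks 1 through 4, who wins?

the South site

the South site: 8·4 + 7·4 + 6·4 + 3·4 = 96
the Riverside lot: 8·3 + 7·2 + 6·2 + 3·3 = 59
the West site: 8·1 + 7·3 + 6·1 + 3·2 = 41
the Downtown lot: 8·2 + 7·1 + 6·3 + 3·1 = 44
the South site has the highest Borda score (96).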